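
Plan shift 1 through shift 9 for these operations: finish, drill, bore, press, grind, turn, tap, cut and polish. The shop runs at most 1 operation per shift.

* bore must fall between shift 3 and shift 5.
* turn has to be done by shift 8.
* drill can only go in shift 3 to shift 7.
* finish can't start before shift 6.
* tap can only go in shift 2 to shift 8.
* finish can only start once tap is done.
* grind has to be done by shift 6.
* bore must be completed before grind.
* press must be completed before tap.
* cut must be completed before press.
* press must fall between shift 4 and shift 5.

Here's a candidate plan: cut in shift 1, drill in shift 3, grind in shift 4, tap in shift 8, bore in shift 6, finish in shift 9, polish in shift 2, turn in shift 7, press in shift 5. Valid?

drill can only go in shift 3 to shift 7 — holds.
finish can't start before shift 6 — holds.
The shop runs at most 1 operation per shift — holds.
press must be completed before tap — holds.
bore must fall between shift 3 and shift 5 — violated.
turn has to be done by shift 8 — holds.
press must fall between shift 4 and shift 5 — holds.
bore must be completed before grind — violated.
cut must be completed before press — holds.
grind has to be done by shift 6 — holds.
finish can only start once tap is done — holds.
tap can only go in shift 2 to shift 8 — holds.

Invalid. bore must be completed before grind.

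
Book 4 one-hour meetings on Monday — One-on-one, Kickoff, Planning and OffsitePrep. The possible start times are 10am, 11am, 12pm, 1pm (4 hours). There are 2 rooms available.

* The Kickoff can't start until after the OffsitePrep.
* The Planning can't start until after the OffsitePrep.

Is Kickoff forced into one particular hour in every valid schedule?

Kickoff can be 11am (e.g. One-on-one=10am; OffsitePrep=10am; Planning=11am; Kickoff=11am) or 12pm (e.g. OffsitePrep=10am; Planning=11am; Kickoff=12pm; One-on-one=10am).

No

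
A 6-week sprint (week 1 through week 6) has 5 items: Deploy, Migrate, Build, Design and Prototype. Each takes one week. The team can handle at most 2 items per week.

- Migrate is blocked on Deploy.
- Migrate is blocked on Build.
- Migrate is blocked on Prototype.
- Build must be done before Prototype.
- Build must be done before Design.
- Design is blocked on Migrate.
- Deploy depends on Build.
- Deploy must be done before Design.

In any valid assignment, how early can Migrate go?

week 3

Precedence pushes Migrate to at least week 3; downstream work caps Migrate at week 5.
Migrate at week 3 is achievable: Prototype -> week 2, Migrate -> week 3, Design -> week 4, Deploy -> week 2, Build -> week 1.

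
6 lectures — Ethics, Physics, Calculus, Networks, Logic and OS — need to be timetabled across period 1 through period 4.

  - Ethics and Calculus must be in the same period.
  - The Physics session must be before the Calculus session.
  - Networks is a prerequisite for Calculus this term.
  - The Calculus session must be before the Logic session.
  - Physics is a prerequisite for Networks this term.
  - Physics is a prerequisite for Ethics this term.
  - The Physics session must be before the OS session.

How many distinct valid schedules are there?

3

Enumerating: Logic -> period 4; OS -> period 2; Calculus -> period 3; Ethics -> period 3; Networks -> period 2; Physics -> period 1 | Ethics -> period 3; Physics -> period 1; Logic -> period 4; Networks -> period 2; OS -> period 3; Calculus -> period 3 | OS in period 4; Ethics in period 3; Networks in period 2; Physics in period 1; Logic in period 4; Calculus in period 3.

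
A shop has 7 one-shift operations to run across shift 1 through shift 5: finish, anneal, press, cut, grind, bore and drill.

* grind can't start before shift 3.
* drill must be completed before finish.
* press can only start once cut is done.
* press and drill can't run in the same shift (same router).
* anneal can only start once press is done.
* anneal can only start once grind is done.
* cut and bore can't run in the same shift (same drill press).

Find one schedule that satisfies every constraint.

press -> shift 2; drill -> shift 1; finish -> shift 2; bore -> shift 2; grind -> shift 3; cut -> shift 1; anneal -> shift 4

Checking: press(shift 2) before anneal(shift 4); cut(shift 1) before press(shift 2); grind(shift 3) before anneal(shift 4); drill(shift 1) before finish(shift 2); cut(shift 1) != bore(shift 2); press(shift 2) != drill(shift 1); grind=shift 3 in [shift 3,shift 5].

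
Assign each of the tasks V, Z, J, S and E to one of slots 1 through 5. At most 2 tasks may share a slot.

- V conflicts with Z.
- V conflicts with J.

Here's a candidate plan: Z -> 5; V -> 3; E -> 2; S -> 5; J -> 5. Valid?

Invalid. At most 2 tasks may share a slot.

V conflicts with Z — holds.
At most 2 tasks may share a slot — violated.
V conflicts with J — holds.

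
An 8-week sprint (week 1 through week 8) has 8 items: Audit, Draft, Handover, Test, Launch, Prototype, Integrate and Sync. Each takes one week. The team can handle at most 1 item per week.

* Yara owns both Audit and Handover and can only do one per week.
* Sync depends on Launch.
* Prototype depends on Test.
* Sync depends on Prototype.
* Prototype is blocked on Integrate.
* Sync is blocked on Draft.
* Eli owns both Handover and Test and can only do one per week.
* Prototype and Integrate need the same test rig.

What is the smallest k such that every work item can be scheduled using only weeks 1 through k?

8

The precedence chain requires at least 3 distinct weeks.
With at most 1 per week and 8 work items, at least 8 weeks are needed.
8 works (last occupied week: week 8): for example Handover -> week 8; Audit -> week 7; Launch -> week 5; Test -> week 1; Sync -> week 6; Prototype -> week 3; Integrate -> week 2; Draft -> week 4.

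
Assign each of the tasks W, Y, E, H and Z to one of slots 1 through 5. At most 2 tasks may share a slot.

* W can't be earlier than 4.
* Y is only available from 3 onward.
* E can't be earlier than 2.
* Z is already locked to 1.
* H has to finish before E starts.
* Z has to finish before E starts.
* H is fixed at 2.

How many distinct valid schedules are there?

16

Splitting on W: it can be 4 (8), 5 (8). Listing each branch's schedules as (Y, E, H, Z):
W=4: (3,3,2,1) (3,4,2,1) (3,5,2,1) (4,3,2,1) (4,5,2,1) (5,3,2,1) (5,4,2,1) (5,5,2,1) — 8.
W=5: (3,3,2,1) (3,4,2,1) (3,5,2,1) (4,3,2,1) (4,4,2,1) (4,5,2,1) (5,3,2,1) (5,4,2,1) — 8.
Summing: 8 + 8 = 16.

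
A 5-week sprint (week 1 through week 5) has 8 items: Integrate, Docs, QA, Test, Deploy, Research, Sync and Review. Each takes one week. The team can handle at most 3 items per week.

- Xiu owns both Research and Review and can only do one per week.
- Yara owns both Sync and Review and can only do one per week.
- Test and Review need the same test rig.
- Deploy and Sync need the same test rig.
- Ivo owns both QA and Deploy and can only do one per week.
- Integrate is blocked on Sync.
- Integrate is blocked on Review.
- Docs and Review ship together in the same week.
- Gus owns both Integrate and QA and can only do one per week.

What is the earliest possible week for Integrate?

Precedence pushes Integrate to at least week 2.
Integrate at week 3 is achievable: Docs in week 2; Sync in week 1; Deploy in week 2; QA in week 1; Research in week 3; Integrate in week 3; Test in week 1; Review in week 2.
Nothing earlier works — the conflict and capacity constraints rule out every week before week 3.

week 3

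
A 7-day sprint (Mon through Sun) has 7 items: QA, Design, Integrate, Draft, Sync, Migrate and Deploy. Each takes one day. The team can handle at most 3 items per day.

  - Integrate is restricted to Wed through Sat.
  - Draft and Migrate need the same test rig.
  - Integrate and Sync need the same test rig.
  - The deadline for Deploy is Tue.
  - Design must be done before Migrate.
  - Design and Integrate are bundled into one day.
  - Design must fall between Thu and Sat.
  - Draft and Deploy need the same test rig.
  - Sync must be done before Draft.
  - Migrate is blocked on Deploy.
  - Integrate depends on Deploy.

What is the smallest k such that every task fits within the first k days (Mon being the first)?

The precedence chain requires at least 3 distinct days.
With at most 3 per day and 7 tasks, at least 3 days are needed.
Propagating the time windows through the other constraints, Migrate can't land before Fri — that is day 5 counting from Mon — so the schedule must run through at least 5 days.
5 works (last occupied day: Fri): for example Draft=Tue, Integrate=Thu, QA=Mon, Migrate=Fri, Deploy=Mon, Design=Thu, Sync=Mon.

5 days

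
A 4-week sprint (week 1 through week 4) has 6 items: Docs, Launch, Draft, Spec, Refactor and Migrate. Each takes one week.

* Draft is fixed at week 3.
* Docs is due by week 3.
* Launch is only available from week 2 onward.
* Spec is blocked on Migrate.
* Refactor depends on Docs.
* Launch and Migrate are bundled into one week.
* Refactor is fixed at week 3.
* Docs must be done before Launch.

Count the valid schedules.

Enumerating: Draft -> week 3; Launch -> week 2; Migrate -> week 2; Spec -> week 3; Refactor -> week 3; Docs -> week 1 | Refactor=week 3; Docs=week 1; Draft=week 3; Migrate=week 2; Spec=week 4; Launch=week 2 | Draft=week 3, Migrate=week 3, Refactor=week 3, Spec=week 4, Launch=week 3, Docs=week 1 | Spec -> week 4, Migrate -> week 3, Refactor -> week 3, Draft -> week 3, Docs -> week 2, Launch -> week 3.

4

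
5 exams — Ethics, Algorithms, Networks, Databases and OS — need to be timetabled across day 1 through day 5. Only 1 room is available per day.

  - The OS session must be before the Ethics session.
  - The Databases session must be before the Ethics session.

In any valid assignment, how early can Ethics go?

day 3

Precedence pushes Ethics to at least day 2.
Ethics at day 3 is achievable: Databases=day 1, Ethics=day 3, Networks=day 5, OS=day 2, Algorithms=day 4.
Nothing earlier works — the capacity limit rule out every day before day 3.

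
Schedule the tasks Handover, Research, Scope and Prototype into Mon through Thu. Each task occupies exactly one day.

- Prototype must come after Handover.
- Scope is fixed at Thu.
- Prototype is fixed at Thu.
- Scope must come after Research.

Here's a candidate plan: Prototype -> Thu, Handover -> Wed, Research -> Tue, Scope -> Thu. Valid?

Prototype must come after Handover — holds.
Scope is fixed at Thu — holds.
Scope must come after Research — holds.
Prototype is fixed at Thu — holds.

Valid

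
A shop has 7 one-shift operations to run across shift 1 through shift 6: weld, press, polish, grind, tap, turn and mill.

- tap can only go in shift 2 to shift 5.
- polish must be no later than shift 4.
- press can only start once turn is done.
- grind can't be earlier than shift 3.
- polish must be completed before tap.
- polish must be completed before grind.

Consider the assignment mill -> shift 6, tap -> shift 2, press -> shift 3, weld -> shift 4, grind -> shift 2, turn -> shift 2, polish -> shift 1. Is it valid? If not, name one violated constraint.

polish must be no later than shift 4 — holds.
polish must be completed before grind — holds.
grind can't be earlier than shift 3 — violated.
polish must be completed before tap — holds.
tap can only go in shift 2 to shift 5 — holds.
press can only start once turn is done — holds.

Invalid. grind can't be earlier than shift 3.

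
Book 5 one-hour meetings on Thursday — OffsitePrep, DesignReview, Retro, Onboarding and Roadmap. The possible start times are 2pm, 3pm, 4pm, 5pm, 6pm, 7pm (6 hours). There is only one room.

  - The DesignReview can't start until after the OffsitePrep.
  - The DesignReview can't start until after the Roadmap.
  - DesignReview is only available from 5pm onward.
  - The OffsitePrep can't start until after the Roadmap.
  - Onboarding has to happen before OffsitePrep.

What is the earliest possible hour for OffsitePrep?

4pm

Precedence pushes OffsitePrep to at least 3pm; downstream work caps OffsitePrep at 6pm.
OffsitePrep at 4pm is achievable: Retro -> 6pm, Onboarding -> 3pm, Roadmap -> 2pm, OffsitePrep -> 4pm, DesignReview -> 5pm.
Nothing earlier works — the capacity limit rule out every hour before 4pm.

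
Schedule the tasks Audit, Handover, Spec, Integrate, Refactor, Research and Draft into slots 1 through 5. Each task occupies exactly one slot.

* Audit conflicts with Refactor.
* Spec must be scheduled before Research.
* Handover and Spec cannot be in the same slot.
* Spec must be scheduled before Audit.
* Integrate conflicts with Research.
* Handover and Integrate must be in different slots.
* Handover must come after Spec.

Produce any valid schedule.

Audit -> 2; Handover -> 2; Integrate -> 1; Spec -> 1; Draft -> 1; Refactor -> 1; Research -> 2

Checking: Spec(1) before Handover(2); Spec(1) before Audit(2); Spec(1) before Research(2); Handover(2) != Spec(1); Integrate(1) != Research(2); Handover(2) != Integrate(1); Audit(2) != Refactor(1).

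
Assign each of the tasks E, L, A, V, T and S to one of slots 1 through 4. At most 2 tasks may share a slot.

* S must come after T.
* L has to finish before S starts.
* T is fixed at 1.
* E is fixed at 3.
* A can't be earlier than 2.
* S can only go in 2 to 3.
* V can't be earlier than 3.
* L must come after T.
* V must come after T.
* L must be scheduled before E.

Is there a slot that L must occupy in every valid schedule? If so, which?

2

T is fixed at 1 and must come before L, so L is at least 2.
E is fixed at 3 and must come after L, so L is at most 2.
So L must be 2.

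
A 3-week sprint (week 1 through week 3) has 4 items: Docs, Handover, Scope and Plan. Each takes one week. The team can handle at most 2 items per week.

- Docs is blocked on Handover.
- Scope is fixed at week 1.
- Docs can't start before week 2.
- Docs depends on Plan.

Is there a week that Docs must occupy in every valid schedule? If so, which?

Docs is available from week 2.
So Docs is pinned to week 3.

week 3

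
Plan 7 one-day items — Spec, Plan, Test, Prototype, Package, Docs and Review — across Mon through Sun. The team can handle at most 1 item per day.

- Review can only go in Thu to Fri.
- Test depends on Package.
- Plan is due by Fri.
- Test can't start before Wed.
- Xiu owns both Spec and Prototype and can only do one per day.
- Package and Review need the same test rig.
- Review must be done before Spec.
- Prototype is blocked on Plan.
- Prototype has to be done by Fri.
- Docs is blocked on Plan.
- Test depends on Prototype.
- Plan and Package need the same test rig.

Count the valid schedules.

52

Splitting on Spec: it can be Fri (8), Sat (22), Sun (22). Listing each branch's schedules as (Plan, Test, Prototype, Package, Docs, Review):
Spec=Fri: (Mon,Sat,Tue,Wed,Sun,Thu) (Mon,Sat,Wed,Tue,Sun,Thu) (Mon,Sun,Tue,Wed,Sat,Thu) (Mon,Sun,Tue,Sat,Wed,Thu) (Mon,Sun,Wed,Tue,Sat,Thu) (Mon,Sun,Wed,Sat,Tue,Thu) (Tue,Sat,Wed,Mon,Sun,Thu) (Tue,Sun,Wed,Mon,Sat,Thu) — 8.
Spec=Sat: (Mon,Thu,Tue,Wed,Sun,Fri) (Mon,Thu,Wed,Tue,Sun,Fri) (Mon,Fri,Tue,Wed,Sun,Thu) (Mon,Fri,Wed,Tue,Sun,Thu) (Mon,Sun,Tue,Wed,Thu,Fri) (Mon,Sun,Tue,Wed,Fri,Thu) (Mon,Sun,Tue,Thu,Wed,Fri) (Mon,Sun,Tue,Fri,Wed,Thu) (Mon,Sun,Wed,Tue,Thu,Fri) (Mon,Sun,Wed,Tue,Fri,Thu) (Mon,Sun,Wed,Thu,Tue,Fri) (Mon,Sun,Wed,Fri,Tue,Thu) (Mon,Sun,Thu,Tue,Wed,Fri) (Mon,Sun,Thu,Wed,Tue,Fri) (Mon,Sun,Fri,Tue,Wed,Thu) (Mon,Sun,Fri,Wed,Tue,Thu) (Tue,Thu,Wed,Mon,Sun,Fri) (Tue,Fri,Wed,Mon,Sun,Thu) (Tue,Sun,Wed,Mon,Thu,Fri) (Tue,Sun,Wed,Mon,Fri,Thu) (Tue,Sun,Thu,Mon,Wed,Fri) (Tue,Sun,Fri,Mon,Wed,Thu) — 22.
Spec=Sun: (Mon,Thu,Tue,Wed,Sat,Fri) (Mon,Thu,Wed,Tue,Sat,Fri) (Mon,Fri,Tue,Wed,Sat,Thu) (Mon,Fri,Wed,Tue,Sat,Thu) (Mon,Sat,Tue,Wed,Thu,Fri) (Mon,Sat,Tue,Wed,Fri,Thu) (Mon,Sat,Tue,Thu,Wed,Fri) (Mon,Sat,Tue,Fri,Wed,Thu) (Mon,Sat,Wed,Tue,Thu,Fri) (Mon,Sat,Wed,Tue,Fri,Thu) (Mon,Sat,Wed,Thu,Tue,Fri) (Mon,Sat,Wed,Fri,Tue,Thu) (Mon,Sat,Thu,Tue,Wed,Fri) (Mon,Sat,Thu,Wed,Tue,Fri) (Mon,Sat,Fri,Tue,Wed,Thu) (Mon,Sat,Fri,Wed,Tue,Thu) (Tue,Thu,Wed,Mon,Sat,Fri) (Tue,Fri,Wed,Mon,Sat,Thu) (Tue,Sat,Wed,Mon,Thu,Fri) (Tue,Sat,Wed,Mon,Fri,Thu) (Tue,Sat,Thu,Mon,Wed,Fri) (Tue,Sat,Fri,Mon,Wed,Thu) — 22.
Summing: 8 + 22 + 22 = 52.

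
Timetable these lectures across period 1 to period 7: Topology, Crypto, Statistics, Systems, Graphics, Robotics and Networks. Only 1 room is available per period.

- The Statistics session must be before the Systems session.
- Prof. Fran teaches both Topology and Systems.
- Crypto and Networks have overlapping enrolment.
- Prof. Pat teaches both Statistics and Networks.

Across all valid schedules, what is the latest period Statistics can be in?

Downstream work caps Statistics at period 6.
Statistics at period 6 is achievable: Graphics=period 3, Networks=period 5, Topology=period 1, Statistics=period 6, Crypto=period 2, Robotics=period 4, Systems=period 7.

period 6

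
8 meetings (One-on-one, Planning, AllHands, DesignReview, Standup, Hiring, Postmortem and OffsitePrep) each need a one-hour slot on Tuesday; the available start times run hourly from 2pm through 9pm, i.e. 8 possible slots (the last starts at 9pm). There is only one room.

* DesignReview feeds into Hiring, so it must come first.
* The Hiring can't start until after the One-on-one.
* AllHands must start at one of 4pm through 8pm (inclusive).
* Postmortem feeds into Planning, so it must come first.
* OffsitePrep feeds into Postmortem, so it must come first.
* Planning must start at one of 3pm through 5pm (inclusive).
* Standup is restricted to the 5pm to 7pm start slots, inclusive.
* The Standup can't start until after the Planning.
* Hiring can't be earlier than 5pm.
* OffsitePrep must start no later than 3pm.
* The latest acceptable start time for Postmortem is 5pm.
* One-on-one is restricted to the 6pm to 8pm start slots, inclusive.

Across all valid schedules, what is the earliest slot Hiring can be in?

9pm

Hiring is available from 5pm; precedence pushes Hiring to at least 7pm.
Hiring at 9pm is achievable: Planning=4pm; DesignReview=8pm; One-on-one=6pm; Postmortem=3pm; Hiring=9pm; AllHands=7pm; OffsitePrep=2pm; Standup=5pm.
Nothing earlier works — the capacity limit rule out every slot before 9pm.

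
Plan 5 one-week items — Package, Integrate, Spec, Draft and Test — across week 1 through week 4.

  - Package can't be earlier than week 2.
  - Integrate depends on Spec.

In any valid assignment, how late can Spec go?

week 3

Downstream work caps Spec at week 3.
Spec at week 3 is achievable: Test -> week 1; Package -> week 2; Integrate -> week 4; Draft -> week 1; Spec -> week 3.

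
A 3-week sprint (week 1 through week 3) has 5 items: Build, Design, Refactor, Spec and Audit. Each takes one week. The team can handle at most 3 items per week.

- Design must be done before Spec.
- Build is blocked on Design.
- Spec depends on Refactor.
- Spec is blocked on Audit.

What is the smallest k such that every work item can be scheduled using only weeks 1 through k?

2

The precedence chain requires at least 2 distinct weeks.
With at most 3 per week and 5 work items, at least 2 weeks are needed.
2 works (last occupied week: week 2): for example Audit=week 1, Design=week 1, Refactor=week 1, Spec=week 2, Build=week 2.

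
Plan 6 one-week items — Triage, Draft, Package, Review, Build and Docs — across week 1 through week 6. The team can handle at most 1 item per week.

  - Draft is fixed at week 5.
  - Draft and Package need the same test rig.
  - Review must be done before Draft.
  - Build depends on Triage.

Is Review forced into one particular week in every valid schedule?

Review can be week 1 (e.g. Docs -> week 6, Review -> week 1, Triage -> week 2, Build -> week 3, Package -> week 4, Draft -> week 5) or week 2 (e.g. Draft=week 5, Docs=week 6, Review=week 2, Package=week 4, Triage=week 1, Build=week 3).

No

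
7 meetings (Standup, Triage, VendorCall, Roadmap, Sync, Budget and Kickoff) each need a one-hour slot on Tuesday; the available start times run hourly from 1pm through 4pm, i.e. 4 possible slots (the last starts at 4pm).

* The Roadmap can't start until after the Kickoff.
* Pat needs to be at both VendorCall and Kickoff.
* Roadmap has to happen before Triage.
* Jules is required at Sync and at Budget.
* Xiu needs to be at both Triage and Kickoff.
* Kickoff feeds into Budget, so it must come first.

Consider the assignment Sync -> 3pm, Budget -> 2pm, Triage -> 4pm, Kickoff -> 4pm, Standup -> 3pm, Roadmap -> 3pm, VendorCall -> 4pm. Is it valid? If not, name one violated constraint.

Invalid. Kickoff feeds into Budget, so it must come first.

Pat needs to be at both VendorCall and Kickoff — violated.
Jules is required at Sync and at Budget — holds.
Xiu needs to be at both Triage and Kickoff — violated.
Roadmap has to happen before Triage — holds.
The Roadmap can't start until after the Kickoff — violated.
Kickoff feeds into Budget, so it must come first — violated.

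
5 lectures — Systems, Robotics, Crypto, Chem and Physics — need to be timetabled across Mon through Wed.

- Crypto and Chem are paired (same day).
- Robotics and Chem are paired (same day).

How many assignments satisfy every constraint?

Splitting on Systems: it can be Mon (9), Tue (9), Wed (9). Listing each branch's schedules as (Robotics, Crypto, Chem, Physics):
Systems=Mon: (Mon,Mon,Mon,Mon) (Mon,Mon,Mon,Tue) (Mon,Mon,Mon,Wed) (Tue,Tue,Tue,Mon) (Tue,Tue,Tue,Tue) (Tue,Tue,Tue,Wed) (Wed,Wed,Wed,Mon) (Wed,Wed,Wed,Tue) (Wed,Wed,Wed,Wed) — 9.
Systems=Tue: (Mon,Mon,Mon,Mon) (Mon,Mon,Mon,Tue) (Mon,Mon,Mon,Wed) (Tue,Tue,Tue,Mon) (Tue,Tue,Tue,Tue) (Tue,Tue,Tue,Wed) (Wed,Wed,Wed,Mon) (Wed,Wed,Wed,Tue) (Wed,Wed,Wed,Wed) — 9.
Systems=Wed: (Mon,Mon,Mon,Mon) (Mon,Mon,Mon,Tue) (Mon,Mon,Mon,Wed) (Tue,Tue,Tue,Mon) (Tue,Tue,Tue,Tue) (Tue,Tue,Tue,Wed) (Wed,Wed,Wed,Mon) (Wed,Wed,Wed,Tue) (Wed,Wed,Wed,Wed) — 9.
Summing: 9 + 9 + 9 = 27.

27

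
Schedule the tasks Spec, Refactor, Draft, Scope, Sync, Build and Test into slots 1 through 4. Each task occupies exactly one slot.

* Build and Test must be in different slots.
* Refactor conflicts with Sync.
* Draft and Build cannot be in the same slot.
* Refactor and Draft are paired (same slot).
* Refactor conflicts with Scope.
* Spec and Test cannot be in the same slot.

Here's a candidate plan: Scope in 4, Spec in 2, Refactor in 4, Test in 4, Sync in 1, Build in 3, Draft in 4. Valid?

No. Refactor conflicts with Scope is not satisfied.

Refactor conflicts with Scope — violated.
Refactor conflicts with Sync — holds.
Refactor and Draft are paired (same slot) — holds.
Draft and Build cannot be in the same slot — holds.
Build and Test must be in different slots — holds.
Spec and Test cannot be in the same slot — holds.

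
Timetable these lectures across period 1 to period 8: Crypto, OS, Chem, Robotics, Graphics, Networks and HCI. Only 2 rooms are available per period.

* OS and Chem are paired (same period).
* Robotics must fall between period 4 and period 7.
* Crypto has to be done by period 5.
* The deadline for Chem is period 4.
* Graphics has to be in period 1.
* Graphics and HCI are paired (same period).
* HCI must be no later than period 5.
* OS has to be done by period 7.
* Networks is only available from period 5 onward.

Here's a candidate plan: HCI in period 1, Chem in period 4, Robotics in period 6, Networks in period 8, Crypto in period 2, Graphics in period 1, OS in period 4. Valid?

Yes, all constraints hold

OS and Chem are paired (same period) — holds.
Robotics must fall between period 4 and period 7 — holds.
The deadline for Chem is period 4 — holds.
Networks is only available from period 5 onward — holds.
Crypto has to be done by period 5 — holds.
Graphics and HCI are paired (same period) — holds.
OS has to be done by period 7 — holds.
Graphics has to be in period 1 — holds.
Only 2 rooms are available per period — holds.
HCI must be no later than period 5 — holds.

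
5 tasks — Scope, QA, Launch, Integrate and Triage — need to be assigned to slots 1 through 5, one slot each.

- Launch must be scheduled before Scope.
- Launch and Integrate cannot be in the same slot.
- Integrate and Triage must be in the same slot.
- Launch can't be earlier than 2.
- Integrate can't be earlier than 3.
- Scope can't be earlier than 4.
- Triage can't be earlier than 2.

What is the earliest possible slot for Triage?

Triage is available from 2; Triage must be in the same slot as Integrate, which can't be before 3, so Triage is at least 3.
Triage at 3 is achievable: Launch -> 2; Integrate -> 3; Scope -> 4; QA -> 1; Triage -> 3.

3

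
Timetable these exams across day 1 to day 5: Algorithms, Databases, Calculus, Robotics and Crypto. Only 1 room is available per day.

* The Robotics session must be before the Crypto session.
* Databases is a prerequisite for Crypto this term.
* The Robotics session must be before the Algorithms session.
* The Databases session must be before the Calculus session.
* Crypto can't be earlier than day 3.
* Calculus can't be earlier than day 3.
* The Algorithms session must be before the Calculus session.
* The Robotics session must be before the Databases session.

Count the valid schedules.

5

Splitting on Algorithms: it can be day 2 (2), day 3 (2), day 4 (1). Listing each branch's schedules as (Databases, Calculus, Robotics, Crypto) by day number:
Algorithms=day 2: (3,4,1,5) (3,5,1,4) — 2.
Algorithms=day 3: (2,4,1,5) (2,5,1,4) — 2.
Algorithms=day 4: (2,5,1,3) — 1.
Summing: 2 + 2 + 1 = 5.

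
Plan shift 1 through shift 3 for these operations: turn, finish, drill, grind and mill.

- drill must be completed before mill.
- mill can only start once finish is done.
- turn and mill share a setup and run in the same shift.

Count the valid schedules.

15

Splitting on turn: it can be shift 2 (3), shift 3 (12). Listing each branch's schedules as (finish, drill, grind, mill) by shift number:
turn=shift 2: (1,1,1,2) (1,1,2,2) (1,1,3,2) — 3.
turn=shift 3: (1,1,1,3) (1,1,2,3) (1,1,3,3) (1,2,1,3) (1,2,2,3) (1,2,3,3) (2,1,1,3) (2,1,2,3) (2,1,3,3) (2,2,1,3) (2,2,2,3) (2,2,3,3) — 12.
Summing: 3 + 12 = 15.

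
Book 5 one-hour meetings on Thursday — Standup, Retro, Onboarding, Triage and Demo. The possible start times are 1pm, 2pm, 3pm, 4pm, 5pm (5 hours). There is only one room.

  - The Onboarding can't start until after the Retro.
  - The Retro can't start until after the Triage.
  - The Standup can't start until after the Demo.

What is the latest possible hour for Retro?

Precedence pushes Retro to at least 2pm; downstream work caps Retro at 4pm.
Retro at 4pm is achievable: Triage in 3pm, Retro in 4pm, Standup in 2pm, Onboarding in 5pm, Demo in 1pm.

4pm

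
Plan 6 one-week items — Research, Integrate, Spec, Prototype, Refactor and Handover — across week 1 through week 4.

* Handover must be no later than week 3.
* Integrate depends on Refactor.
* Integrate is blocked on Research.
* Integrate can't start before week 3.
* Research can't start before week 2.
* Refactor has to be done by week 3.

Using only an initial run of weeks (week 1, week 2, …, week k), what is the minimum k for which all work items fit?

3 weeks

The precedence chain requires at least 2 distinct weeks.
Integrate can't be placed before week 3, so the schedule must run through at least week 3.
3 works (last occupied week: week 3): for example Research=week 2, Handover=week 1, Integrate=week 3, Prototype=week 1, Refactor=week 1, Spec=week 1.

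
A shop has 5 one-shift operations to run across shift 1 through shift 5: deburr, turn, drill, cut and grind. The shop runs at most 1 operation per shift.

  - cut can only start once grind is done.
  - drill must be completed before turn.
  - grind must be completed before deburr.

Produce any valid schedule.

grind=shift 1, drill=shift 3, cut=shift 5, deburr=shift 2, turn=shift 4

Checking: drill(shift 3) before turn(shift 4); grind(shift 1) before cut(shift 5); grind(shift 1) before deburr(shift 2); max 1 per shift (cap 1).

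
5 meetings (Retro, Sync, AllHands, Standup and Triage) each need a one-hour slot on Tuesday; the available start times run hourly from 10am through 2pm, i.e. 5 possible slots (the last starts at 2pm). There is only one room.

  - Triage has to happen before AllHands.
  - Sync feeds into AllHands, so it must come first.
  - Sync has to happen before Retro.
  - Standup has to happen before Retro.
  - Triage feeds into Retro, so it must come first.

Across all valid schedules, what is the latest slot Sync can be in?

12pm

Downstream work caps Sync at 1pm.
Sync at 12pm is achievable: Sync=12pm, Retro=1pm, Standup=11am, Triage=10am, AllHands=2pm.
Nothing later works — the capacity limit rule out every slot after 12pm.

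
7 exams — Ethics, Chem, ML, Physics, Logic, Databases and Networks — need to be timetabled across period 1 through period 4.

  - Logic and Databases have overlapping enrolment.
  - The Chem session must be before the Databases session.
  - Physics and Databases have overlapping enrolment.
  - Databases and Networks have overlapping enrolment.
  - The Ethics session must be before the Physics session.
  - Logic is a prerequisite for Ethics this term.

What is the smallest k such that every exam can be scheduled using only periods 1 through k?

3 periods

The precedence chain requires at least 3 distinct periods.
3 works (last occupied period: period 3): for example ML -> period 1, Logic -> period 1, Databases -> period 2, Physics -> period 3, Networks -> period 1, Chem -> period 1, Ethics -> period 2.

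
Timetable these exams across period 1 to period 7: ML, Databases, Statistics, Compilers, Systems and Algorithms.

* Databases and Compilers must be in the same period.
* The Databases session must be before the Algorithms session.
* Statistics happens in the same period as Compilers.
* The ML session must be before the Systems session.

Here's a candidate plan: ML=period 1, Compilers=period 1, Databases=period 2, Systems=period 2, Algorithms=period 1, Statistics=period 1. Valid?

No — it violates: The Databases session must be before the Algorithms session

Databases and Compilers must be in the same period — violated.
The ML session must be before the Systems session — holds.
Statistics happens in the same period as Compilers — holds.
The Databases session must be before the Algorithms session — violated.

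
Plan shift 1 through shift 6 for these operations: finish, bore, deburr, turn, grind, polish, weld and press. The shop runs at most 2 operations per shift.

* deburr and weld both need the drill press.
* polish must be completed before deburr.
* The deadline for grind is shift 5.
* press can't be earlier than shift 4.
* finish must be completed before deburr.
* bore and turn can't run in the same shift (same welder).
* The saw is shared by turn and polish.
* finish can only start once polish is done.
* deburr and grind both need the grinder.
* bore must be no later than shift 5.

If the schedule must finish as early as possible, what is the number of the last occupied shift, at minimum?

4

The precedence chain requires at least 3 distinct shifts.
With at most 2 per shift and 8 operations, at least 4 shifts are needed.
press can't be placed before shift 4, so the schedule must run through at least shift 4.
4 works (last occupied shift: shift 4): for example weld=shift 4; polish=shift 1; press=shift 4; grind=shift 2; finish=shift 2; bore=shift 1; turn=shift 3; deburr=shift 3.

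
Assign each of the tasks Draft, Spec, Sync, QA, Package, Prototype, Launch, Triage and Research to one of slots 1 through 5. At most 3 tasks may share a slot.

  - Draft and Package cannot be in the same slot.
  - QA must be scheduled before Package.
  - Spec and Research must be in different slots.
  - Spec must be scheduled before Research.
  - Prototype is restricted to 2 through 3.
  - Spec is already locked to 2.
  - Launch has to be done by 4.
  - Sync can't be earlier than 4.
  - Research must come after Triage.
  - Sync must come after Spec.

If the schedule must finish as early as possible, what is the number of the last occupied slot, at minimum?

The precedence chain requires at least 2 distinct slots.
With at most 3 per slot and 9 tasks, at least 3 slots are needed.
Sync can't be placed before 4, so the schedule must run through at least slot 4.
4 works (last occupied slot: 4): for example Research=3; Package=2; QA=1; Triage=1; Draft=1; Spec=2; Prototype=2; Sync=4; Launch=3.

4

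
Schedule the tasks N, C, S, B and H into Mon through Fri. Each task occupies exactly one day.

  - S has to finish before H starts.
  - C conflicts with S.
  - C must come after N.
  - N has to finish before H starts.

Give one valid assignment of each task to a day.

N=Mon, S=Mon, C=Tue, H=Tue, B=Mon

Checking: N(Mon) before C(Tue); N(Mon) before H(Tue); S(Mon) before H(Tue); C(Tue) != S(Mon).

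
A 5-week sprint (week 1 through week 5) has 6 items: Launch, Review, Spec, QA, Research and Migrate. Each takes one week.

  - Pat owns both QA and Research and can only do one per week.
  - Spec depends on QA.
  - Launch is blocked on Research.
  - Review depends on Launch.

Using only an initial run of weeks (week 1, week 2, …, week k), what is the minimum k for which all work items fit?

3

The precedence chain requires at least 3 distinct weeks.
3 works (last occupied week: week 3): for example QA -> week 2; Migrate -> week 1; Research -> week 1; Review -> week 3; Launch -> week 2; Spec -> week 3.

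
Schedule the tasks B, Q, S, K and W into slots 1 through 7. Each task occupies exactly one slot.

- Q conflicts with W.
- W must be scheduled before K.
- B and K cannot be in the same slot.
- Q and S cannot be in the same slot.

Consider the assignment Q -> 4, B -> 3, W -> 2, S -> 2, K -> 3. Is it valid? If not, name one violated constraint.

No. B and K cannot be in the same slot is not satisfied.

Q and S cannot be in the same slot — holds.
B and K cannot be in the same slot — violated.
W must be scheduled before K — holds.
Q conflicts with W — holds.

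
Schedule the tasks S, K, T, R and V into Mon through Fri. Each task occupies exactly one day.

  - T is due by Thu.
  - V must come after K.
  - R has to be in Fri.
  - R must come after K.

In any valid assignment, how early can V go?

Precedence pushes V to at least Tue.
V at Tue is achievable: T -> Mon; V -> Tue; K -> Mon; S -> Mon; R -> Fri.

Tue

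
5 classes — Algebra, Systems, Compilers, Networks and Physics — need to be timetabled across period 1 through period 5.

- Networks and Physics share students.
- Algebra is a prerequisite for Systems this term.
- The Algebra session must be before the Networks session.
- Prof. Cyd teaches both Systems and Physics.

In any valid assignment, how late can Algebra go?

period 4

Downstream work caps Algebra at period 4.
Algebra at period 4 is achievable: Networks=period 5; Compilers=period 1; Algebra=period 4; Systems=period 5; Physics=period 1.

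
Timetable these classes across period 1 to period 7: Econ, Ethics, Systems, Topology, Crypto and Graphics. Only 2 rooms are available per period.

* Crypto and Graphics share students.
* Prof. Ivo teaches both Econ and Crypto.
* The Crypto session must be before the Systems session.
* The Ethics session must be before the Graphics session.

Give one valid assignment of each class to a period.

Crypto=period 1, Econ=period 3, Graphics=period 2, Systems=period 2, Ethics=period 1, Topology=period 3

Checking: Crypto(period 1) before Systems(period 2); Ethics(period 1) before Graphics(period 2); Crypto(period 1) != Graphics(period 2); Econ(period 3) != Crypto(period 1); max 2 per period (cap 2).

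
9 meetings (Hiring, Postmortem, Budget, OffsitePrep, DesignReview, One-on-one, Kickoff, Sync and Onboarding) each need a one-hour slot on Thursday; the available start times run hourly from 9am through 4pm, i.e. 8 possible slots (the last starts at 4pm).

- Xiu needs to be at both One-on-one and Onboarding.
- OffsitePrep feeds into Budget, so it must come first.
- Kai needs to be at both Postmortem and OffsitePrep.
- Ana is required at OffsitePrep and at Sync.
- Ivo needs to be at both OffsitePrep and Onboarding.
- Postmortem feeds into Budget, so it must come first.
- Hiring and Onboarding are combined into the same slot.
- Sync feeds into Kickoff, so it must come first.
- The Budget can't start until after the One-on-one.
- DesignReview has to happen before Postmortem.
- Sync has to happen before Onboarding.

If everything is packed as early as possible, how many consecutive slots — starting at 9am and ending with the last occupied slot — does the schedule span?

3

The precedence chain requires at least 3 distinct slots.
3 works (last occupied slot: 11am): for example Sync -> 10am, Budget -> 11am, DesignReview -> 9am, One-on-one -> 9am, Kickoff -> 11am, Onboarding -> 11am, Hiring -> 11am, OffsitePrep -> 9am, Postmortem -> 10am.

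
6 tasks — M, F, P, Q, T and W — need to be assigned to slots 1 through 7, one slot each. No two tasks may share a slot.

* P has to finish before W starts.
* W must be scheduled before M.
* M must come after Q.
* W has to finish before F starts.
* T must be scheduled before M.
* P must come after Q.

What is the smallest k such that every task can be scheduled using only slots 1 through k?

The precedence chain requires at least 4 distinct slots.
With at most 1 per slot and 6 tasks, at least 6 slots are needed.
6 works (last occupied slot: 6): for example F=6; Q=1; M=5; W=3; P=2; T=4.

6 slots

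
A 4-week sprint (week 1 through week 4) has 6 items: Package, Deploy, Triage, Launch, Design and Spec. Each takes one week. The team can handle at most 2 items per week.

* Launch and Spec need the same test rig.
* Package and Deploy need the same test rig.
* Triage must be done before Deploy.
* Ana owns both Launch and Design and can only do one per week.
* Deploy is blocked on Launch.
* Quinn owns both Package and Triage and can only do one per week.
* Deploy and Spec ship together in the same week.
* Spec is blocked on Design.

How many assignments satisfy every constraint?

44

Splitting on Package: it can be week 1 (14), week 2 (14), week 3 (12), week 4 (4). Listing each branch's schedules as (Deploy, Triage, Launch, Design, Spec) by week number:
Package=week 1: (3,2,1,2,3) (3,2,2,1,3) (4,2,1,2,4) (4,2,1,3,4) (4,2,2,1,4) (4,2,2,3,4) (4,2,3,1,4) (4,2,3,2,4) (4,3,1,2,4) (4,3,1,3,4) (4,3,2,1,4) (4,3,2,3,4) (4,3,3,1,4) (4,3,3,2,4) — 14.
Package=week 2: (3,1,1,2,3) (3,1,2,1,3) (4,1,1,2,4) (4,1,1,3,4) (4,1,2,1,4) (4,1,2,3,4) (4,1,3,1,4) (4,1,3,2,4) (4,3,1,2,4) (4,3,1,3,4) (4,3,2,1,4) (4,3,2,3,4) (4,3,3,1,4) (4,3,3,2,4) — 14.
Package=week 3: (4,1,1,2,4) (4,1,1,3,4) (4,1,2,1,4) (4,1,2,3,4) (4,1,3,1,4) (4,1,3,2,4) (4,2,1,2,4) (4,2,1,3,4) (4,2,2,1,4) (4,2,2,3,4) (4,2,3,1,4) (4,2,3,2,4) — 12.
Package=week 4: (3,1,1,2,3) (3,1,2,1,3) (3,2,1,2,3) (3,2,2,1,3) — 4.
Summing: 14 + 14 + 12 + 4 = 44.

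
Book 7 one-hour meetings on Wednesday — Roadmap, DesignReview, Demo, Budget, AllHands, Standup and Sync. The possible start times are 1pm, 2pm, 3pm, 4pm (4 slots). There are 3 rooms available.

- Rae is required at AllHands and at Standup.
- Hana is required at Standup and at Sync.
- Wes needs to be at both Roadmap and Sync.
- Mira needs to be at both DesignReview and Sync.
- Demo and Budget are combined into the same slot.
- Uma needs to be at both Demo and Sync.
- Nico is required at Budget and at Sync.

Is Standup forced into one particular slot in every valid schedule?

Standup can be 1pm (e.g. Standup -> 1pm; Demo -> 2pm; DesignReview -> 1pm; Sync -> 3pm; Roadmap -> 1pm; Budget -> 2pm; AllHands -> 2pm) or 2pm (e.g. DesignReview=1pm, Standup=2pm, Roadmap=1pm, Sync=3pm, Demo=2pm, AllHands=1pm, Budget=2pm).

No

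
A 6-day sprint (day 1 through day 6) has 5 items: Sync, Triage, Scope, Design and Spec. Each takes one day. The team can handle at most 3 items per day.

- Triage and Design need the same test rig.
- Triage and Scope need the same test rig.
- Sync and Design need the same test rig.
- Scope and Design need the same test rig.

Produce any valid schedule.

Scope=day 2; Triage=day 1; Spec=day 1; Sync=day 1; Design=day 3

Checking: Sync(day 1) != Design(day 3); Scope(day 2) != Design(day 3); Triage(day 1) != Scope(day 2); Triage(day 1) != Design(day 3); max 3 per day (cap 3).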